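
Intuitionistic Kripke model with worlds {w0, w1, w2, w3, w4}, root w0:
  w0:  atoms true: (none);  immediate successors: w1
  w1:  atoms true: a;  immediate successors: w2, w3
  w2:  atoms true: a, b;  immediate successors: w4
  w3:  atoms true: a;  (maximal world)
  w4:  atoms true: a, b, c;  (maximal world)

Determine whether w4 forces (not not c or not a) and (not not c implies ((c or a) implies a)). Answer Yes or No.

w4 forces (not not c or not a) and (not not c implies ((c or a) implies a)) since w4 forces both conjuncts.

Yes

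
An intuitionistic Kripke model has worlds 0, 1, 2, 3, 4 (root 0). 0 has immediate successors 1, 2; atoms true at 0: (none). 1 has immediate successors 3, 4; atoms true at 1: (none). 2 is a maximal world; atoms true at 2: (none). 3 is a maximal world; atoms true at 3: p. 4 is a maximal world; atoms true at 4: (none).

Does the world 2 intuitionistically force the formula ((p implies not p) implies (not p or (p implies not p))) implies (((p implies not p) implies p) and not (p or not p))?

2 does not force ((p implies not p) implies (not p or (p implies not p))) implies (((p implies not p) implies p) and not (p or not p)): already at 2 itself, 2 forces (p implies not p) implies (not p or (p implies not p)) but 2 does not force ((p implies not p) implies p) and not (p or not p).
2 does not force ((p implies not p) implies p) and not (p or not p) since 2 fails (p implies not p) implies p.

No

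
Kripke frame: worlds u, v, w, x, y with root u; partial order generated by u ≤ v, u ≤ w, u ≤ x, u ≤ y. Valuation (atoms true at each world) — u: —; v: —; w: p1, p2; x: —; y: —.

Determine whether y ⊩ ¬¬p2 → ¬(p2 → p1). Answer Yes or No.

y ⊩ ¬¬p2 → ¬(p2 → p1) vacuously: no world accessible from y forces the antecedent ¬¬p2.

Yes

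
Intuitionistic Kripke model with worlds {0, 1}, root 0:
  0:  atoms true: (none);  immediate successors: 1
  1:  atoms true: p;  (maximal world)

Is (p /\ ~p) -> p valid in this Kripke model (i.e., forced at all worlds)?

Yes

0 ||- (p /\ ~p) -> p vacuously: no world accessible from 0 forces the antecedent p /\ ~p.
Since the root 0 forces (p /\ ~p) -> p and forcing is persistent (monotone upward), every world forces it.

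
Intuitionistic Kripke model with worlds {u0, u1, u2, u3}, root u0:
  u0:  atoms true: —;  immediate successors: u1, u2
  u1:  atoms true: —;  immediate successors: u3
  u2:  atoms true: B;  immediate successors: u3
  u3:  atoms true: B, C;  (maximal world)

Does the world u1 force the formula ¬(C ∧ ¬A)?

No

u1 ⊮ ¬(C ∧ ¬A) since u3 is accessible from u1 and u3 ⊩ C ∧ ¬A.
u3 ⊩ C ∧ ¬A since u3 forces both conjuncts.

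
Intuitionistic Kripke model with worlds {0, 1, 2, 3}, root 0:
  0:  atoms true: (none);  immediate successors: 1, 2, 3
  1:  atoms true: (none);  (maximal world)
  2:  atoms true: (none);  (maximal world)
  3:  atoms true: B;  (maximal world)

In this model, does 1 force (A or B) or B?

No

1 does not force (A or B) or B: neither disjunct is forced at 1.
1 does not force A or B: neither disjunct is forced at 1.
1 lacks atom A, so 1 does not force A.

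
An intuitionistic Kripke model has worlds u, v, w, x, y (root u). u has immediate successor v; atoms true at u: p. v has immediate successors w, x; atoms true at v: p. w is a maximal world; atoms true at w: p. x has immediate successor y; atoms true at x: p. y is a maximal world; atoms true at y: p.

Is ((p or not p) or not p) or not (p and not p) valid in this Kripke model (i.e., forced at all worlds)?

Yes

u forces ((p or not p) or not p) or not (p and not p) via the disjunct (p or not p) or not p.
Since the root u forces ((p or not p) or not p) or not (p and not p) and forcing is persistent (monotone upward), every world forces it.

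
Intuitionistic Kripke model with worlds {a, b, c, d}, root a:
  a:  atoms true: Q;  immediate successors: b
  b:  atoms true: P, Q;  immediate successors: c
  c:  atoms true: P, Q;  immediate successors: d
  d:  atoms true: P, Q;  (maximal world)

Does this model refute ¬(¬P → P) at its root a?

a ⊮ ¬(¬P → P) since a is accessible from a and a ⊩ ¬P → P.
a ⊩ ¬P → P vacuously: no world accessible from a forces the antecedent ¬P.
So the root a does not force ¬(¬P → P); the model is a countermodel.

Yes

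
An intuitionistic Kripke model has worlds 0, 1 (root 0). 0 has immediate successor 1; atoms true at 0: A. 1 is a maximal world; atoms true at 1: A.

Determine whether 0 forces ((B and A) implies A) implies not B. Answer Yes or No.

Yes

0 forces ((B and A) implies A) implies not B: every world accessible from 0 that forces (B and A) implies A (namely 0, 1) also forces not B.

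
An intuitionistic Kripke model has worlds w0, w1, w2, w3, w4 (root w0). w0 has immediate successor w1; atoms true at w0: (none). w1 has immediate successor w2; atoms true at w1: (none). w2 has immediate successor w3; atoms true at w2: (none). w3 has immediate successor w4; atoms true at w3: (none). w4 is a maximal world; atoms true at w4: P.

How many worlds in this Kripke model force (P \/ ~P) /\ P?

w0: does not force it — w0 ||-/- (P \/ ~P) /\ P since w0 fails P \/ ~P.
w1: does not force it.
w2: does not force it.
w3: does not force it.
w4: forces it.
Worlds forcing the formula: {w4}.

1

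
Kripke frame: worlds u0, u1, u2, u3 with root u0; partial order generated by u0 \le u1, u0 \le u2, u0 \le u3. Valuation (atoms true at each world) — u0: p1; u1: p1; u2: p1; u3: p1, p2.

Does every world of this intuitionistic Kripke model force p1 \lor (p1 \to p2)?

u0 \Vdash p1 \lor (p1 \to p2) via the disjunct p1.
Since the root u0 forces p1 \lor (p1 \to p2) and forcing is persistent (monotone upward), every world forces it.

Yes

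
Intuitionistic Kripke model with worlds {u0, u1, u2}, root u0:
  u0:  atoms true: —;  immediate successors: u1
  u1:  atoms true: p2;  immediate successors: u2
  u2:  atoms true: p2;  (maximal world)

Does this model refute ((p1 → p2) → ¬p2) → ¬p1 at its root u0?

u0 ⊩ ((p1 → p2) → ¬p2) → ¬p1 vacuously: no world accessible from u0 forces the antecedent (p1 → p2) → ¬p2.
So the root u0 forces ((p1 → p2) → ¬p2) → ¬p1; the model is not a countermodel.

No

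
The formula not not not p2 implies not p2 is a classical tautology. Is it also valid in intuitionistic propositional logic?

This is triple-negation reduction, which is intuitionistically derivable.
Assume not not not p2 and suppose p2. Then not not p2 (double-negation introduction), contradicting not not not p2. So not p2.

Yes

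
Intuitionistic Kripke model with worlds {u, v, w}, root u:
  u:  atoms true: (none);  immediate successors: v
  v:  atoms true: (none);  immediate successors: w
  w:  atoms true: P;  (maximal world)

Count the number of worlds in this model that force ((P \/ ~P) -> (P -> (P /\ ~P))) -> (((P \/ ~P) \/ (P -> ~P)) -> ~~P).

3

u: forces it.
v: forces it.
w: forces it.
Worlds forcing the formula: {u, v, w}.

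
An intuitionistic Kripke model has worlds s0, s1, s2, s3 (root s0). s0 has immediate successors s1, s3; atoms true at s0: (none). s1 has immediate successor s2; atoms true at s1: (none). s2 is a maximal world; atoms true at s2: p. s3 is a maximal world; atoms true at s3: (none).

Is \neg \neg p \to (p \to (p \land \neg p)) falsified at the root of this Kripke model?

s0 \nVdash \neg \neg p \to (p \to (p \land \neg p)): at the accessible world s1, s1 \Vdash \neg \neg p but s1 \nVdash p \to (p \land \neg p).
s1 \nVdash p \to (p \land \neg p): at the accessible world s2, s2 \Vdash p but s2 \nVdash p \land \neg p.
s2 \nVdash p \land \neg p since s2 fails \neg p.
So the root s0 does not force \neg \neg p \to (p \to (p \land \neg p)); the model is a countermodel.

Yes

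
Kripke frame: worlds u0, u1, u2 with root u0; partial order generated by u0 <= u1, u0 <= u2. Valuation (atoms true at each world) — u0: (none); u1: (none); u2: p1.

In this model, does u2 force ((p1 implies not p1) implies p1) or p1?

Yes

u2 forces ((p1 implies not p1) implies p1) or p1 via the disjunct (p1 implies not p1) implies p1.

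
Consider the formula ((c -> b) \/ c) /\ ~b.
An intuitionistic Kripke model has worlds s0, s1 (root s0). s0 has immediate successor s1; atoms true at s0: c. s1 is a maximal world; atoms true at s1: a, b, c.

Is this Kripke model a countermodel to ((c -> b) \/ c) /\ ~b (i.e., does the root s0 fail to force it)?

Yes

s0 ||-/- ((c -> b) \/ c) /\ ~b since s0 fails ~b.
So the root s0 does not force ((c -> b) \/ c) /\ ~b; the model is a countermodel.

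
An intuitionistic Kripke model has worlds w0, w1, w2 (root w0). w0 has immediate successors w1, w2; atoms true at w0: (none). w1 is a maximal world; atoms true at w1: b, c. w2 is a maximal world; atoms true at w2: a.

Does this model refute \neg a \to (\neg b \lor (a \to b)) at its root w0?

No

w0 \Vdash \neg a \to (\neg b \lor (a \to b)): every world accessible from w0 that forces \neg a (namely w1) also forces \neg b \lor (a \to b).
So the root w0 forces \neg a \to (\neg b \lor (a \to b)); the model is not a countermodel.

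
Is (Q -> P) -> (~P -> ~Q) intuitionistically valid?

This is the forward direction of contraposition, which is intuitionistically derivable.
Assume Q -> P and ~P. If Q held then P would follow, contradicting ~P; so ~Q.

Yes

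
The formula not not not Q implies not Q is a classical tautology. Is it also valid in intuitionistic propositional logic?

This is triple-negation reduction, which is intuitionistically derivable.
Assume not not not Q and suppose Q. Then not not Q (double-negation introduction), contradicting not not not Q. So not Q.

Yes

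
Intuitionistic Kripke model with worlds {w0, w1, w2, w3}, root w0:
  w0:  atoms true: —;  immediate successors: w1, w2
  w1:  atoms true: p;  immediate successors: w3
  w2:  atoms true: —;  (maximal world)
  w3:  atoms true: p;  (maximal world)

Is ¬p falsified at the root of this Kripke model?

Yes

w0 ⊮ ¬p since w1 is accessible from w0 and w1 ⊩ p.
So the root w0 does not force ¬p; the model is a countermodel.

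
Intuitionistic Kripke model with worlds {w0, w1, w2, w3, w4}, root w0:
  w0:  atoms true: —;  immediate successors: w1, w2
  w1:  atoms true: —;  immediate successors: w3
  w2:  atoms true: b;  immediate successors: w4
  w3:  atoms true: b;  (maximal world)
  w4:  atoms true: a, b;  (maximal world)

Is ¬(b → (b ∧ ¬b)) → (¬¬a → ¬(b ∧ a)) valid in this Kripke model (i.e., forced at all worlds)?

Not every world: w0 ⊮ ¬(b → (b ∧ ¬b)) → (¬¬a → ¬(b ∧ a)).
w0 ⊮ ¬(b → (b ∧ ¬b)) → (¬¬a → ¬(b ∧ a)): already at w0 itself, w0 ⊩ ¬(b → (b ∧ ¬b)) but w0 ⊮ ¬¬a → ¬(b ∧ a).
w0 ⊮ ¬¬a → ¬(b ∧ a): at the accessible world w2, w2 ⊩ ¬¬a but w2 ⊮ ¬(b ∧ a).
w2 ⊮ ¬(b ∧ a) since w4 is accessible from w2 and w4 ⊩ b ∧ a.

No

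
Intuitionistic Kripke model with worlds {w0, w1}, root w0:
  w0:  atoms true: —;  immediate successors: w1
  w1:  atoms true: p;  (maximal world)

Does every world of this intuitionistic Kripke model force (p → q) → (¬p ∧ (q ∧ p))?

Yes

w0 ⊩ (p → q) → (¬p ∧ (q ∧ p)) vacuously: no world accessible from w0 forces the antecedent p → q.
Since the root w0 forces (p → q) → (¬p ∧ (q ∧ p)) and forcing is persistent (monotone upward), every world forces it.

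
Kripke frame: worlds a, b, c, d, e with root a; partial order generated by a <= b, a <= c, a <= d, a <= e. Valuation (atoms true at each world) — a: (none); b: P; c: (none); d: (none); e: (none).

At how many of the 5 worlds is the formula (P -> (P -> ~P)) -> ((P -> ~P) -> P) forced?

a: does not force it — a ||-/- (P -> (P -> ~P)) -> ((P -> ~P) -> P): at the accessible world c, c ||- P -> (P -> ~P) but c ||-/- (P -> ~P) -> P.
b: forces it.
c: does not force it — c ||-/- (P -> (P -> ~P)) -> ((P -> ~P) -> P): already at c itself, c ||- P -> (P -> ~P) but c ||-/- (P -> ~P) -> P.
d: does not force it.
e: does not force it.
Worlds forcing the formula: {b}.

1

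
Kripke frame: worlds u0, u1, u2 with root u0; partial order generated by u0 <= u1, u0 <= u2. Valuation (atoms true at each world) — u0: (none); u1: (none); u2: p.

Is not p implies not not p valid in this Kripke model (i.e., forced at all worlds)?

Not every world: u0 does not force not p implies not not p.
u0 does not force not p implies not not p: at the accessible world u1, u1 forces not p but u1 does not force not not p.
u1 does not force not not p since u1 is accessible from u1 and u1 forces not p.
u1 forces not p: no world accessible from u1 forces p.

No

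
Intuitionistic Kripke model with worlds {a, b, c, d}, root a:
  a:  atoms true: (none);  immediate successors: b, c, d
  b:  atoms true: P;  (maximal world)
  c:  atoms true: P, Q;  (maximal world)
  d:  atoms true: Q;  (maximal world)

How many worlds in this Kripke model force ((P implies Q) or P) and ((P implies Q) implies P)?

a: does not force it — a does not force ((P implies Q) or P) and ((P implies Q) implies P) since a fails (P implies Q) or P.
b: forces it.
c: forces it.
d: does not force it — d does not force ((P implies Q) or P) and ((P implies Q) implies P) since d fails (P implies Q) implies P.
Worlds forcing the formula: {b, c}.

2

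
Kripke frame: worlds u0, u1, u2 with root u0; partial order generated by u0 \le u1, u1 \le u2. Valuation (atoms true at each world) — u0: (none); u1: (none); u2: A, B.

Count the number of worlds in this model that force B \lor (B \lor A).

u0: does not force it — u0 \nVdash B \lor (B \lor A): neither disjunct is forced at u0.
u1: does not force it — u1 \nVdash B \lor (B \lor A): neither disjunct is forced at u1.
u2: forces it.
Worlds forcing the formula: {u2}.

1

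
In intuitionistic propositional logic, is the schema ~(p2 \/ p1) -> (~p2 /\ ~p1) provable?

Yes

This is a constructively valid De Morgan direction (negated disjunction to conjunction of negations), which is intuitionistically derivable.
From ~(p2 \/ p1): if p2 held then p2 \/ p1 would, contradiction — so ~p2; similarly ~p1.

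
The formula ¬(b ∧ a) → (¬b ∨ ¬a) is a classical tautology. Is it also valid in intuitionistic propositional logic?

No

This is the constructively invalid direction of De Morgan's law for conjunction, which is not intuitionistically valid.
A Kripke countermodel: worlds 0, 1, 2; order generated by 0 ≤ 1, 0 ≤ 2; atoms true at each world — 0:{}; 1:{b}; 2:{a}.
0 ⊮ ¬(b ∧ a) → (¬b ∨ ¬a): already at 0 itself, 0 ⊩ ¬(b ∧ a) but 0 ⊮ ¬b ∨ ¬a.
0 ⊮ ¬b ∨ ¬a: neither disjunct is forced at 0.
0 ⊮ ¬b since 1 is accessible from 0 and 1 ⊩ b.
So the root 0 does not force the formula.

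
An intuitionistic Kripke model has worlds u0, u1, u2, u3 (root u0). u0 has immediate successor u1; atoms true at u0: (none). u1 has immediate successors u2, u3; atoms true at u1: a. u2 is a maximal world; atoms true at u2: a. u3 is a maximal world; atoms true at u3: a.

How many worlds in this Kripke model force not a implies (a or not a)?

4

u0: forces it.
u1: forces it.
u2: forces it.
u3: forces it.
Worlds forcing the formula: {u0, u1, u2, u3}.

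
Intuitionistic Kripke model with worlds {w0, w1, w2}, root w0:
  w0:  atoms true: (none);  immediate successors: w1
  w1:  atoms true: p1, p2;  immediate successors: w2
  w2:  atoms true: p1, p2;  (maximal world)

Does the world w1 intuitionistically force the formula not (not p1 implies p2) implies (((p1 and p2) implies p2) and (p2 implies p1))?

w1 forces not (not p1 implies p2) implies (((p1 and p2) implies p2) and (p2 implies p1)) vacuously: no world accessible from w1 forces the antecedent not (not p1 implies p2).

Yes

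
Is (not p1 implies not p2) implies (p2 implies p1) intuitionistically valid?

No

This is the converse of contraposition, which is not intuitionistically valid.
A Kripke countermodel: worlds 0, 1; order generated by 0 <= 1; atoms true at each world — 0:{p2}; 1:{p1,p2}.
0 does not force (not p1 implies not p2) implies (p2 implies p1): already at 0 itself, 0 forces not p1 implies not p2 but 0 does not force p2 implies p1.
0 does not force p2 implies p1: already at 0 itself, 0 forces p2 but 0 does not force p1.
0 lacks atom p1, so 0 does not force p1.
So the root 0 does not force the formula.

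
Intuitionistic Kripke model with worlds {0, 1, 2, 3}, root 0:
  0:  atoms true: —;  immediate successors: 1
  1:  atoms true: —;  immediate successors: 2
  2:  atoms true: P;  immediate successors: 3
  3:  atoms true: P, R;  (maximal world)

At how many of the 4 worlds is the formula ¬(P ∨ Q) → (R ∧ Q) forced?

4

0: forces it.
1: forces it.
2: forces it.
3: forces it.
Worlds forcing the formula: {0, 1, 2, 3}.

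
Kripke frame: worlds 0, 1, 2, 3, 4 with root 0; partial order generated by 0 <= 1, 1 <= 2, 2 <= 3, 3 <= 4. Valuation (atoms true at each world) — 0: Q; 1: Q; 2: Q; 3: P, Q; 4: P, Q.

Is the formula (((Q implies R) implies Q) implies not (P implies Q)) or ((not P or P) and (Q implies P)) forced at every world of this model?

No

Not every world: 0 does not force (((Q implies R) implies Q) implies not (P implies Q)) or ((not P or P) and (Q implies P)).
0 does not force (((Q implies R) implies Q) implies not (P implies Q)) or ((not P or P) and (Q implies P)): neither disjunct is forced at 0.
0 does not force ((Q implies R) implies Q) implies not (P implies Q): already at 0 itself, 0 forces (Q implies R) implies Q but 0 does not force not (P implies Q).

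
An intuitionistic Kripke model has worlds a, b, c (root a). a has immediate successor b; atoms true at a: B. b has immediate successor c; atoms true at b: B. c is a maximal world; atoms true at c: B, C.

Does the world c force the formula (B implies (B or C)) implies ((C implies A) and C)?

No

c does not force (B implies (B or C)) implies ((C implies A) and C): already at c itself, c forces B implies (B or C) but c does not force (C implies A) and C.
c does not force (C implies A) and C since c fails C implies A.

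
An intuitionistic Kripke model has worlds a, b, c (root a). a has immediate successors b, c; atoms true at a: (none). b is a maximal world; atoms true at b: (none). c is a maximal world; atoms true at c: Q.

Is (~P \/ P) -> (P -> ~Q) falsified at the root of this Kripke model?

No

a ||- (~P \/ P) -> (P -> ~Q): every world accessible from a that forces ~P \/ P (namely a, b, c) also forces P -> ~Q.
So the root a forces (~P \/ P) -> (P -> ~Q); the model is not a countermodel.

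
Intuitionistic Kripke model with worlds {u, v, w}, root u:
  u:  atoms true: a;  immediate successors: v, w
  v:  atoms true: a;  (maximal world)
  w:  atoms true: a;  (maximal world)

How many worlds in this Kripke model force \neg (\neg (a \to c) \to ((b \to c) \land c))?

u: forces it.
v: forces it.
w: forces it.
Worlds forcing the formula: {u, v, w}.

3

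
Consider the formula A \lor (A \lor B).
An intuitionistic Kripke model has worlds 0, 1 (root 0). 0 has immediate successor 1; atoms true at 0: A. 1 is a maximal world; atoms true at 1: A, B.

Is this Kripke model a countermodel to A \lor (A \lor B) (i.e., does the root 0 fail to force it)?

No

0 \Vdash A \lor (A \lor B) via the disjunct A.
So the root 0 forces A \lor (A \lor B); the model is not a countermodel.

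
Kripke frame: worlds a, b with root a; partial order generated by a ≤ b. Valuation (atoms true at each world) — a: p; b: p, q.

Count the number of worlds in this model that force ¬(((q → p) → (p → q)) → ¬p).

a: forces it.
b: forces it.
Worlds forcing the formula: {a, b}.

2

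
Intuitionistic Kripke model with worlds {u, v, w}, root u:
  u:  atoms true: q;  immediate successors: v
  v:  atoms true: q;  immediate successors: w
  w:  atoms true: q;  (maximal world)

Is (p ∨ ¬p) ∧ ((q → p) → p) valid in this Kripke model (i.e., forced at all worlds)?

u ⊩ (p ∨ ¬p) ∧ ((q → p) → p) since u forces both conjuncts.
Since the root u forces (p ∨ ¬p) ∧ ((q → p) → p) and forcing is persistent (monotone upward), every world forces it.

Yes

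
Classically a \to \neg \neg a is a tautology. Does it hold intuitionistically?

This is double-negation introduction, which is intuitionistically derivable.
If a world forces a then every accessible world forces a (persistence), so none forces \neg a; hence \neg \neg a.

Yes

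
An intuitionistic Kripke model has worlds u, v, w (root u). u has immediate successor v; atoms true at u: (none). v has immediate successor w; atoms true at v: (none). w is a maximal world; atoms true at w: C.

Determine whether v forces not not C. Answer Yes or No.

v forces not not C: no world accessible from v forces not C.

Yes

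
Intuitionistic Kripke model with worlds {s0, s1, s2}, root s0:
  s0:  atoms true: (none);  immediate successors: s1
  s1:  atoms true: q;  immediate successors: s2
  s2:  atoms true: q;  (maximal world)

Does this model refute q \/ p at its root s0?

Yes

s0 ||-/- q \/ p: neither disjunct is forced at s0.
s0 lacks atom q, so s0 ||-/- q.
So the root s0 does not force q \/ p; the model is a countermodel.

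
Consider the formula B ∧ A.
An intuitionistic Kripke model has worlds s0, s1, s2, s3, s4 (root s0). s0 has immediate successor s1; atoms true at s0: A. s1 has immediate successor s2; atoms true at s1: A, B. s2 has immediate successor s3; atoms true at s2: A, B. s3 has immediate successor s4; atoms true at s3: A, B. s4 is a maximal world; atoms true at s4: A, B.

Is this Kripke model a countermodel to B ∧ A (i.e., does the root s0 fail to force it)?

Yes

s0 ⊮ B ∧ A since s0 fails B.
So the root s0 does not force B ∧ A; the model is a countermodel.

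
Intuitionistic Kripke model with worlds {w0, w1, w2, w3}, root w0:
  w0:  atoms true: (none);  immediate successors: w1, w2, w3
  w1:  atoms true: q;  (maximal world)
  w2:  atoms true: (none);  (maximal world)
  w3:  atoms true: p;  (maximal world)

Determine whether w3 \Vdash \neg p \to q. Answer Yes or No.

Yes

w3 \Vdash \neg p \to q vacuously: no world accessible from w3 forces the antecedent \neg p.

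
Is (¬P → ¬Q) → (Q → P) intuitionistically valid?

This is the converse of contraposition, which is not intuitionistically valid.
A Kripke countermodel: worlds 0, 1; order generated by 0 ≤ 1; atoms true at each world — 0:{Q}; 1:{P,Q}.
0 ⊮ (¬P → ¬Q) → (Q → P): already at 0 itself, 0 ⊩ ¬P → ¬Q but 0 ⊮ Q → P.
0 ⊮ Q → P: already at 0 itself, 0 ⊩ Q but 0 ⊮ P.
0 lacks atom P, so 0 ⊮ P.
So the root 0 does not force the formula.

No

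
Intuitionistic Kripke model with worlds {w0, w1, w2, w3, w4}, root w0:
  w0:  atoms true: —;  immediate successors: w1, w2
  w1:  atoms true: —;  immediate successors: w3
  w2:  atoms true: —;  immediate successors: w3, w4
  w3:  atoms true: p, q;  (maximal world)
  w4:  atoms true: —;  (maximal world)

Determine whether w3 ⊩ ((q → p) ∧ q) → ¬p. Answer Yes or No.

w3 ⊮ ((q → p) ∧ q) → ¬p: already at w3 itself, w3 ⊩ (q → p) ∧ q but w3 ⊮ ¬p.
w3 ⊮ ¬p since w3 is accessible from w3 and w3 ⊩ p.

No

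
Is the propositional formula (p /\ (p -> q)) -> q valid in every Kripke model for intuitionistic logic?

This is modus ponens in implicational form, which is intuitionistically derivable.
If a world forces p and p -> q, then applying the implication at that world (which is accessible from itself) gives q.

Yes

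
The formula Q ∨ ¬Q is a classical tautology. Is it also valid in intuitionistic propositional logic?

This is the law of excluded middle, which is not intuitionistically valid.
A Kripke countermodel: worlds a, b; order generated by a ≤ b; atoms true at each world — a:{}; b:{Q}.
a ⊮ Q ∨ ¬Q: neither disjunct is forced at a.
a lacks atom Q, so a ⊮ Q.
So the root a does not force the formula.

No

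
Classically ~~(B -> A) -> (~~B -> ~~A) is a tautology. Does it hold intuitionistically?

Yes

This is the distribution of double negation over implication, which is intuitionistically derivable.
Assume ~~(B -> A) and ~~B; suppose ~A. Then B -> A would give ~B (by contraposition), contradicting ~~B; so ~(B -> A), contradicting ~~(B -> A). Hence ~~A.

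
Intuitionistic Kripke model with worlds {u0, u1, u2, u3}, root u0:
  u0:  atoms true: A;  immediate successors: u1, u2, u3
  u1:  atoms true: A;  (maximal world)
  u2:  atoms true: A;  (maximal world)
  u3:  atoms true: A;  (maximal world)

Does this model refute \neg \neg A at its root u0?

u0 \Vdash \neg \neg A: no world accessible from u0 forces \neg A.
So the root u0 forces \neg \neg A; the model is not a countermodel.

No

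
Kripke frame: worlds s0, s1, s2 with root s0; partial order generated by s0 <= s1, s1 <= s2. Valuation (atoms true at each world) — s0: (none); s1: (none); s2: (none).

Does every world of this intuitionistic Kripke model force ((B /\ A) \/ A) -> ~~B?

s0 ||- ((B /\ A) \/ A) -> ~~B vacuously: no world accessible from s0 forces the antecedent (B /\ A) \/ A.
Since the root s0 forces ((B /\ A) \/ A) -> ~~B and forcing is persistent (monotone upward), every world forces it.

Yes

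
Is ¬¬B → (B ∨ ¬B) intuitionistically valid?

This is a variant of double-negation elimination (deriving excluded middle from double negation), which is not intuitionistically valid.
A Kripke countermodel: worlds u, v; order generated by u ≤ v; atoms true at each world — u:{}; v:{B}.
u ⊮ ¬¬B → (B ∨ ¬B): already at u itself, u ⊩ ¬¬B but u ⊮ B ∨ ¬B.
u ⊮ B ∨ ¬B: neither disjunct is forced at u.
u lacks atom B, so u ⊮ B.
So the root u does not force the formula.

No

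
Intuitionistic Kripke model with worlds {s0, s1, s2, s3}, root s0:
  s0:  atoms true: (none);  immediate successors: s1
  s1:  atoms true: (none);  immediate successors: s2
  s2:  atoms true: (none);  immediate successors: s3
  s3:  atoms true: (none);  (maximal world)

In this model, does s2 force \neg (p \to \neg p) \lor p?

s2 \nVdash \neg (p \to \neg p) \lor p: neither disjunct is forced at s2.
s2 \nVdash \neg (p \to \neg p) since s2 is accessible from s2 and s2 \Vdash p \to \neg p.
s2 \Vdash p \to \neg p vacuously: no world accessible from s2 forces the antecedent p.

No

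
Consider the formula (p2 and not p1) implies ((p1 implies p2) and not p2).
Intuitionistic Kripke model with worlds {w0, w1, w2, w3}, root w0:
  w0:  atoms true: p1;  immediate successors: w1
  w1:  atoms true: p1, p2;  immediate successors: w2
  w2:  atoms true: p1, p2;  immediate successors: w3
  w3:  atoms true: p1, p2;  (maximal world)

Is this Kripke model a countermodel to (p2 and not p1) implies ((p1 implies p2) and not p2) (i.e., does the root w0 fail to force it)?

w0 forces (p2 and not p1) implies ((p1 implies p2) and not p2) vacuously: no world accessible from w0 forces the antecedent p2 and not p1.
So the root w0 forces (p2 and not p1) implies ((p1 implies p2) and not p2); the model is not a countermodel.

No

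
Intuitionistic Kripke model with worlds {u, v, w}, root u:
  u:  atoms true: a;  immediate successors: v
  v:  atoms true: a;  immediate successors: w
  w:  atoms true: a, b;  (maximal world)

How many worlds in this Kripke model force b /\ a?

1

u: does not force it — u ||-/- b /\ a since u fails b.
v: does not force it — v ||-/- b /\ a since v fails b.
w: forces it.
Worlds forcing the formula: {w}.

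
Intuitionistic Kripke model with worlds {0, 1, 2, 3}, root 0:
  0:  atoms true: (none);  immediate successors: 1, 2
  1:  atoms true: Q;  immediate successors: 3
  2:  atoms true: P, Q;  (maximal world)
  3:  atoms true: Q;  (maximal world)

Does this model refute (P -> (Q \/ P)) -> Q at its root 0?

0 ||-/- (P -> (Q \/ P)) -> Q: already at 0 itself, 0 ||- P -> (Q \/ P) but 0 ||-/- Q.
0 lacks atom Q, so 0 ||-/- Q.
So the root 0 does not force (P -> (Q \/ P)) -> Q; the model is a countermodel.

Yes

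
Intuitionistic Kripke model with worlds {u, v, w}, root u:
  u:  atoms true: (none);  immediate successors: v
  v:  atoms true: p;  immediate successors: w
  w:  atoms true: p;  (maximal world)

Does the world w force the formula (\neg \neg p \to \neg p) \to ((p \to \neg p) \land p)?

Yes

w \Vdash (\neg \neg p \to \neg p) \to ((p \to \neg p) \land p) vacuously: no world accessible from w forces the antecedent \neg \neg p \to \neg p.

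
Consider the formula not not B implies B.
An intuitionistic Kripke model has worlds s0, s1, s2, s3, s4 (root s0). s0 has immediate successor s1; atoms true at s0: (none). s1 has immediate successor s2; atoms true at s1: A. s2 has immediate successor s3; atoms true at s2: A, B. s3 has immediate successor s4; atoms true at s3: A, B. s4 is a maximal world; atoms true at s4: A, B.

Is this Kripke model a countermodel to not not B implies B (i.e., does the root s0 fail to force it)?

s0 does not force not not B implies B: already at s0 itself, s0 forces not not B but s0 does not force B.
s0 lacks atom B, so s0 does not force B.
So the root s0 does not force not not B implies B; the model is a countermodel.

Yes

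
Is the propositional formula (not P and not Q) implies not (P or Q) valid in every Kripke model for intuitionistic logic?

This is a constructively valid De Morgan direction (conjunction of negations to negated disjunction), which is intuitionistically derivable.
If both not P and not Q hold at a world, no accessible world forces P or forces Q, so none forces P or Q.

Yes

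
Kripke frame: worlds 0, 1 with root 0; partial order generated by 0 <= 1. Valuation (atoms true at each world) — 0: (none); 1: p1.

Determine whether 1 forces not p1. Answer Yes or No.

No

1 does not force not p1 since 1 is accessible from 1 and 1 forces p1.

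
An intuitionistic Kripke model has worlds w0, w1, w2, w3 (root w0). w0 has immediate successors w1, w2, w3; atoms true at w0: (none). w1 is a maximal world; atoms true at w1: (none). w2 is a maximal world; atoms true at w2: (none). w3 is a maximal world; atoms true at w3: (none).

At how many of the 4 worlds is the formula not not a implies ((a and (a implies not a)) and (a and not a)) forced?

w0: forces it.
w1: forces it.
w2: forces it.
w3: forces it.
Worlds forcing the formula: {w0, w1, w2, w3}.

4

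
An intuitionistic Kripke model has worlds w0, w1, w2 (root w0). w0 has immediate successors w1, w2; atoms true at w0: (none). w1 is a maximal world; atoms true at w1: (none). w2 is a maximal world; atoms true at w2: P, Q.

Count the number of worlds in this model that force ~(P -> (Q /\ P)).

0

w0: does not force it — w0 ||-/- ~(P -> (Q /\ P)) since w0 is accessible from w0 and w0 ||- P -> (Q /\ P).
w1: does not force it.
w2: does not force it.
Worlds forcing the formula: { }.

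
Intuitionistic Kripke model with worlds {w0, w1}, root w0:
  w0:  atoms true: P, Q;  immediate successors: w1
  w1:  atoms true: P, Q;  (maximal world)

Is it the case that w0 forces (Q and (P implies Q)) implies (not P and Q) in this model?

No

w0 does not force (Q and (P implies Q)) implies (not P and Q): already at w0 itself, w0 forces Q and (P implies Q) but w0 does not force not P and Q.
w0 does not force not P and Q since w0 fails not P.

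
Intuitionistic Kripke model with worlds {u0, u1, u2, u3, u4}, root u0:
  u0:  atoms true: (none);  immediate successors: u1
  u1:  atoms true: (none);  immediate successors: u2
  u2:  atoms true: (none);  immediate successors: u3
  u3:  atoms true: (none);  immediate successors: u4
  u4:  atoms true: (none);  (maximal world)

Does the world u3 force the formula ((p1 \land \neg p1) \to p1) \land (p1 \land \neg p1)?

u3 \nVdash ((p1 \land \neg p1) \to p1) \land (p1 \land \neg p1) since u3 fails p1 \land \neg p1.

No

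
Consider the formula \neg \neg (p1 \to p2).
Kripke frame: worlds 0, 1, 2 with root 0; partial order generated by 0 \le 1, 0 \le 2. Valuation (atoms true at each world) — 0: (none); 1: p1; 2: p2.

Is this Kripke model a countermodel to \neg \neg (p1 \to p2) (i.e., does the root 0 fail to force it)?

Yes

0 \nVdash \neg \neg (p1 \to p2) since 1 is accessible from 0 and 1 \Vdash \neg (p1 \to p2).
1 \Vdash \neg (p1 \to p2): no world accessible from 1 forces p1 \to p2.
So the root 0 does not force \neg \neg (p1 \to p2); the model is a countermodel.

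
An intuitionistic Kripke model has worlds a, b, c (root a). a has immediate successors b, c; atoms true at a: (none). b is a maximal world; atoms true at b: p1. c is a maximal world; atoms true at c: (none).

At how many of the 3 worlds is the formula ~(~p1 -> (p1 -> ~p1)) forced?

0

a: does not force it — a ||-/- ~(~p1 -> (p1 -> ~p1)) since a is accessible from a and a ||- ~p1 -> (p1 -> ~p1).
b: does not force it.
c: does not force it.
Worlds forcing the formula: { }.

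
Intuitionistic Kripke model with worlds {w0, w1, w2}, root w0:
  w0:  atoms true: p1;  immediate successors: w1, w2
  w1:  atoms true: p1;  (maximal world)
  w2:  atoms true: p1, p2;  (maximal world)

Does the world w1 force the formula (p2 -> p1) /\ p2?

No

w1 ||-/- (p2 -> p1) /\ p2 since w1 fails p2.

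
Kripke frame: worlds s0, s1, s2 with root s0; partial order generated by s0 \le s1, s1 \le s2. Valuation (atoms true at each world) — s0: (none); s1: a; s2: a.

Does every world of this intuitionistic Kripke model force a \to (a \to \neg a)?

Not every world: s0 \nVdash a \to (a \to \neg a).
s0 \nVdash a \to (a \to \neg a): at the accessible world s1, s1 \Vdash a but s1 \nVdash a \to \neg a.
s1 \nVdash a \to \neg a: already at s1 itself, s1 \Vdash a but s1 \nVdash \neg a.
s1 \nVdash \neg a since s1 is accessible from s1 and s1 \Vdash a.

No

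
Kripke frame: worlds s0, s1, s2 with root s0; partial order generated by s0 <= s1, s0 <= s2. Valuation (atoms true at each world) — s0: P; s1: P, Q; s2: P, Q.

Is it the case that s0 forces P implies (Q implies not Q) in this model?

No

s0 does not force P implies (Q implies not Q): already at s0 itself, s0 forces P but s0 does not force Q implies not Q.
s0 does not force Q implies not Q: at the accessible world s1, s1 forces Q but s1 does not force not Q.
s1 does not force not Q since s1 is accessible from s1 and s1 forces Q.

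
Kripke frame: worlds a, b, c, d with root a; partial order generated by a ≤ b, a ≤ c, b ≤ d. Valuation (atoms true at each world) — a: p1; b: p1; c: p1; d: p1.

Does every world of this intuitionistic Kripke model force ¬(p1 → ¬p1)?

Yes

a ⊩ ¬(p1 → ¬p1): no world accessible from a forces p1 → ¬p1.
Since the root a forces ¬(p1 → ¬p1) and forcing is persistent (monotone upward), every world forces it.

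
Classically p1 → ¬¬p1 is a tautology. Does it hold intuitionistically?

Yes

This is double-negation introduction, which is intuitionistically derivable.
If a world forces p1 then every accessible world forces p1 (persistence), so none forces ¬p1; hence ¬¬p1.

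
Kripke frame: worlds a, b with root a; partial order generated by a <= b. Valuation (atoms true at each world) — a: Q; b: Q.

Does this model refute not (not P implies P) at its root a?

a forces not (not P implies P): no world accessible from a forces not P implies P.
So the root a forces not (not P implies P); the model is not a countermodel.

No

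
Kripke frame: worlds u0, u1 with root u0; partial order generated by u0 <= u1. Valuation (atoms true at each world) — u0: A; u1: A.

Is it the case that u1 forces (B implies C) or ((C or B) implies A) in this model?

u1 forces (B implies C) or ((C or B) implies A) via the disjunct B implies C.

Yes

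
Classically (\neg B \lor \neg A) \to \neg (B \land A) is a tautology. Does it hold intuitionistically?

This is a constructively valid De Morgan direction (disjunction of negations to negated conjunction), which is intuitionistically derivable.
If \neg B holds at a world then no accessible world forces B, hence none forces B \land A; likewise for \neg A.

Yes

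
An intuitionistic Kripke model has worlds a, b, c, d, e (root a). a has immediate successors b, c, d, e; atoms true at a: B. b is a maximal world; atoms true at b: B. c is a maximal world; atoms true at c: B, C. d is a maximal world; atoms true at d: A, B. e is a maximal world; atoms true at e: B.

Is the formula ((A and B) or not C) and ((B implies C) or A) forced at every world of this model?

No

Not every world: a does not force ((A and B) or not C) and ((B implies C) or A).
a does not force ((A and B) or not C) and ((B implies C) or A) since a fails (A and B) or not C.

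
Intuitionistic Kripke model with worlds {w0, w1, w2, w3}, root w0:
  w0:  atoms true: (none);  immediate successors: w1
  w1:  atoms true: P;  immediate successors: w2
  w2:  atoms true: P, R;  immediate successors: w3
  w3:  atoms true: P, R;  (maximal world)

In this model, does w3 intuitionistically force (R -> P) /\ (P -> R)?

Yes

w3 ||- (R -> P) /\ (P -> R) since w3 forces both conjuncts.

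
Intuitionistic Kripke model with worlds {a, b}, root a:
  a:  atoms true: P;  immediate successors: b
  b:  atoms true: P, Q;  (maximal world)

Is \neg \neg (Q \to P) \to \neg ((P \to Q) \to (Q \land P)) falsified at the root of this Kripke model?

a \nVdash \neg \neg (Q \to P) \to \neg ((P \to Q) \to (Q \land P)): already at a itself, a \Vdash \neg \neg (Q \to P) but a \nVdash \neg ((P \to Q) \to (Q \land P)).
a \nVdash \neg ((P \to Q) \to (Q \land P)) since a is accessible from a and a \Vdash (P \to Q) \to (Q \land P).
a \Vdash (P \to Q) \to (Q \land P): every world accessible from a that forces P \to Q (namely b) also forces Q \land P.
So the root a does not force \neg \neg (Q \to P) \to \neg ((P \to Q) \to (Q \land P)); the model is a countermodel.

Yes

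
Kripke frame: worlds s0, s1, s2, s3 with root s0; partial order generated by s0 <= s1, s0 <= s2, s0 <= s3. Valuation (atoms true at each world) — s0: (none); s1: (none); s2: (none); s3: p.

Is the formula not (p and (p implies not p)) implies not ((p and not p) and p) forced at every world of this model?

s0 forces not (p and (p implies not p)) implies not ((p and not p) and p): every world accessible from s0 that forces not (p and (p implies not p)) (namely s0, s1, s2, s3) also forces not ((p and not p) and p).
Since the root s0 forces not (p and (p implies not p)) implies not ((p and not p) and p) and forcing is persistent (monotone upward), every world forces it.

Yes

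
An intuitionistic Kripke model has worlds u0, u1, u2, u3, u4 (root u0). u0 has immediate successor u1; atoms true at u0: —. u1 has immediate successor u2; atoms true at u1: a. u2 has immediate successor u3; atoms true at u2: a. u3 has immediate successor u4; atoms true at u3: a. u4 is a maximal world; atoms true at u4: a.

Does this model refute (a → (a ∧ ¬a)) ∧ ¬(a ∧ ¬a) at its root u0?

u0 ⊮ (a → (a ∧ ¬a)) ∧ ¬(a ∧ ¬a) since u0 fails a → (a ∧ ¬a).
So the root u0 does not force (a → (a ∧ ¬a)) ∧ ¬(a ∧ ¬a); the model is a countermodel.

Yes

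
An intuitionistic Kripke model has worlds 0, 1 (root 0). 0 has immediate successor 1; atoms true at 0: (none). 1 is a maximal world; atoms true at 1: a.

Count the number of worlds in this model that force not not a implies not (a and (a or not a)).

0

0: does not force it — 0 does not force not not a implies not (a and (a or not a)): already at 0 itself, 0 forces not not a but 0 does not force not (a and (a or not a)).
1: does not force it.
Worlds forcing the formula: { }.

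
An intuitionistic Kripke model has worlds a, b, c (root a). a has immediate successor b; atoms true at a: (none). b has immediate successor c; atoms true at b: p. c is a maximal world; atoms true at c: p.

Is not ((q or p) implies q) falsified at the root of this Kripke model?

a forces not ((q or p) implies q): no world accessible from a forces (q or p) implies q.
So the root a forces not ((q or p) implies q); the model is not a countermodel.

No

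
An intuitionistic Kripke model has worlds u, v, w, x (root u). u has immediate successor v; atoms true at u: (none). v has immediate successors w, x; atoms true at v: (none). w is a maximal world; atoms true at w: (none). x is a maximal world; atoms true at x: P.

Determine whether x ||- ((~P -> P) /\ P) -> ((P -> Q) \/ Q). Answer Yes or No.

x ||-/- ((~P -> P) /\ P) -> ((P -> Q) \/ Q): already at x itself, x ||- (~P -> P) /\ P but x ||-/- (P -> Q) \/ Q.
x ||-/- (P -> Q) \/ Q: neither disjunct is forced at x.
x ||-/- P -> Q: already at x itself, x ||- P but x ||-/- Q.
x lacks atom Q, so x ||-/- Q.

No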